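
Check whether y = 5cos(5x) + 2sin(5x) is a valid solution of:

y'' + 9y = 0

Verification:
y'' = -125cos(5x) - 50sin(5x)
y'' + 9y ≠ 0 (frequency mismatch: got 25 instead of 9)

No, it is not a solution.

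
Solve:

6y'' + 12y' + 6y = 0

Characteristic equation: 6r² + 12r + 6 = 0
Divide by 6: r² + 2r + 1 = 0
Factored: (r + 1)² = 0
Repeated root: r = -1
General solution: y = (C₁ + C₂x)e^(-x)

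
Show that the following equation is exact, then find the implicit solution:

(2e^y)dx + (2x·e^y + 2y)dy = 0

Verify exactness: ∂M/∂y = ∂N/∂x ✓
Find F(x,y) such that ∂F/∂x = M, ∂F/∂y = N
Solution: 2x·e^y + y² = C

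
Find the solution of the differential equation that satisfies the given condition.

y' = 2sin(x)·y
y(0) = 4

General solution: y = Ce^(-2cos(x))
Applying IC y(0) = 4:
Particular solution: y = 4e^(2(1-cos(x)))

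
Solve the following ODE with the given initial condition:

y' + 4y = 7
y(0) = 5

General solution: y = 7/4 + Ce^(-4x)
Applying y(0) = 5: C = 5 - 7/4 = 13/4
Particular solution: y = 7/4 + (13/4)e^(-4x)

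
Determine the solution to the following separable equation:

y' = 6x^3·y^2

Separating variables and integrating:
-1/y = 3x^4/2 + C

General solution: y^-1 = (-3/2)x^4 + C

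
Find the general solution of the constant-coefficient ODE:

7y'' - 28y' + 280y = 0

Characteristic equation: 7r² - 28r + 280 = 0
Divide by 7: r² - 4r + 40 = 0
Roots: r = 2 ± 6i (complex conjugates)
General solution: y = e^(2x)(C₁cos(6x) + C₂sin(6x))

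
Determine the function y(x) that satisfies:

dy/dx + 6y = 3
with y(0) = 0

General solution: y = 1/2 + Ce^(-6x)
Applying y(0) = 0: C = 0 - 1/2 = -1/2
Particular solution: y = 1/2 - (1/2)e^(-6x)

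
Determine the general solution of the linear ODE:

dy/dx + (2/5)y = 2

Using integrating factor method:

General solution: y = 5 + Ce^(-2x/5)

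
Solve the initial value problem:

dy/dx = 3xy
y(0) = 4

General solution: y = Ce^(3x²/2)
Applying IC y(0) = 4:
Particular solution: y = 4e^(3x²/2)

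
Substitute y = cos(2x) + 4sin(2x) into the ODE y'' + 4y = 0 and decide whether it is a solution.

Verification:
y'' = -4cos(2x) - 16sin(2x)
y'' + 4y = 0 ✓

Yes, it is a solution.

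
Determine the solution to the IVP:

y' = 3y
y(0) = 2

General solution: y = Ce^(3x)
Applying IC y(0) = 2:
Particular solution: y = 2e^(3x)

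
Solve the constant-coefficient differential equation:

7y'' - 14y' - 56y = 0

Characteristic equation: 7r² - 14r - 56 = 0
Divide by 7: r² - 2r - 8 = 0
Roots: r = 4, -2 (distinct real)
General solution: y = C₁e^(4x) + C₂e^(-2x)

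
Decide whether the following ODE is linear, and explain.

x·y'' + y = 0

Linear (y and its derivatives appear to the first power only, no products of y terms)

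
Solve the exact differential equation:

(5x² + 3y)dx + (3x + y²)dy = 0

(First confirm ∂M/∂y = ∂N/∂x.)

Verify exactness: ∂M/∂y = ∂N/∂x ✓
Find F(x,y) such that ∂F/∂x = M, ∂F/∂y = N
Solution: 5x³/3 + 3xy + y³/3 = C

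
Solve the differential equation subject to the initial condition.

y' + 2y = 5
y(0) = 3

General solution: y = 5/2 + Ce^(-2x)
Applying y(0) = 3: C = 3 - 5/2 = 1/2
Particular solution: y = 5/2 + (1/2)e^(-2x)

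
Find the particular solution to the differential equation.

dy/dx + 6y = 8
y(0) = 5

General solution: y = 4/3 + Ce^(-6x)
Applying y(0) = 5: C = 5 - 4/3 = 11/3
Particular solution: y = 4/3 + (11/3)e^(-6x)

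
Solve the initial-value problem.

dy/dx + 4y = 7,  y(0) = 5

General solution: y = 7/4 + Ce^(-4x)
Applying y(0) = 5: C = 5 - 7/4 = 13/4
Particular solution: y = 7/4 + (13/4)e^(-4x)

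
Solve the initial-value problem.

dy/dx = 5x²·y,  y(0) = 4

General solution: y = Ce^(5x³/3)
Applying IC y(0) = 4:
Particular solution: y = 4e^(5x³/3)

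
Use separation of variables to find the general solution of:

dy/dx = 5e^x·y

Separating variables and integrating:
ln|y| = 5e^x + C

General solution: y = Ce^(5e^x)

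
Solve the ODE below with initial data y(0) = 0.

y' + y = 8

General solution: y = 8 + Ce^(-x)
Applying y(0) = 0: C = 0 - 8 = -8
Particular solution: y = 8 - 8e^(-x)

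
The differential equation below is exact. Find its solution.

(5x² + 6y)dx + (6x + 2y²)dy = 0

Verify exactness: ∂M/∂y = ∂N/∂x ✓
Find F(x,y) such that ∂F/∂x = M, ∂F/∂y = N
Solution: 5x³/3 + 6xy + 2y³/3 = C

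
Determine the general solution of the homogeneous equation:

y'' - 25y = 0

Characteristic equation: r² - 25 = 0
Roots: r = 5, -5 (distinct real)
General solution: y = C₁e^(5x) + C₂e^(-5x)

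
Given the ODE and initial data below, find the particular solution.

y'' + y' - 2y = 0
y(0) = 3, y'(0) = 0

General solution: y = C₁e^x + C₂e^(-2x)
Applying ICs: C₁ = 2, C₂ = 1
Particular solution: y = 2e^x + e^(-2x)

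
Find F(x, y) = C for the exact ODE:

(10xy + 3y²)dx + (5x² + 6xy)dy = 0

Verify exactness: ∂M/∂y = ∂N/∂x ✓
Find F(x,y) such that ∂F/∂x = M, ∂F/∂y = N
Solution: 5x²y + 3xy² = C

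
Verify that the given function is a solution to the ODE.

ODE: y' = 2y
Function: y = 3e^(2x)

Verification:
y = 3e^(2x)
y' = 6e^(2x)
2y = 6e^(2x)
y' = 2y ✓

Yes, it is a solution.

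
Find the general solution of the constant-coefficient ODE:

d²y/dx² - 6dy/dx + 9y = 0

Characteristic equation: r² - 6r + 9 = 0
Factored: (r - 3)² = 0
Repeated root: r = 3
General solution: y = (C₁ + C₂x)e^(3x)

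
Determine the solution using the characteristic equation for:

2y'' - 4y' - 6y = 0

Characteristic equation: 2r² - 4r - 6 = 0
Divide by 2: r² - 2r - 3 = 0
Roots: r = 3, -1 (distinct real)
General solution: y = C₁e^(3x) + C₂e^(-x)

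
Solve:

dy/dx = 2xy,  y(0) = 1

General solution: y = Ce^(x²)
Applying IC y(0) = 1:
Particular solution: y = e^(x²)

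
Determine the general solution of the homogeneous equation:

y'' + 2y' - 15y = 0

Characteristic equation: r² + 2r - 15 = 0
Roots: r = 3, -5 (distinct real)
General solution: y = C₁e^(3x) + C₂e^(-5x)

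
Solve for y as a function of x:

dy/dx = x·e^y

Separating variables and integrating:
-e^(-y) = x²/2 + C

General solution: y = -ln(C - x²/2)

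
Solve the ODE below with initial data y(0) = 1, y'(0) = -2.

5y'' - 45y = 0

General solution: y = C₁e^(3x) + C₂e^(-3x)
Applying ICs: C₁ = 1/6, C₂ = 5/6
Particular solution: y = (1/6)e^(3x) + (5/6)e^(-3x)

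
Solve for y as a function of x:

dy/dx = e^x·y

Separating variables and integrating:
ln|y| = e^x + C

General solution: y = Ce^(e^x)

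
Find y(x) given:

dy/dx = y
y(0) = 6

General solution: y = Ce^x
Applying IC y(0) = 6:
Particular solution: y = 6e^x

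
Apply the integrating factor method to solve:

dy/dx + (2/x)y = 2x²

Using integrating factor method:

General solution: y = (2/5)x^3 + Cx^(-2)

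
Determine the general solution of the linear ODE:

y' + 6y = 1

Using integrating factor method:

General solution: y = 1/6 + Ce^(-6x)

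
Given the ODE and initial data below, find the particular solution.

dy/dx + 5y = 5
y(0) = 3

General solution: y = 1 + Ce^(-5x)
Applying y(0) = 3: C = 3 - 1 = 2
Particular solution: y = 1 + 2e^(-5x)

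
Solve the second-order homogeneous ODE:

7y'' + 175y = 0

Characteristic equation: 7r² + 175 = 0
Divide by 7: r² + 25 = 0
Roots: r = ±5i (complex conjugates)
General solution: y = C₁cos(5x) + C₂sin(5x)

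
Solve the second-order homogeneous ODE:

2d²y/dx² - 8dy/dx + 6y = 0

Characteristic equation: 2r² - 8r + 6 = 0
Divide by 2: r² - 4r + 3 = 0
Roots: r = 1, 3 (distinct real)
General solution: y = C₁e^x + C₂e^(3x)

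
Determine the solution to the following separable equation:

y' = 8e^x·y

Separating variables and integrating:
ln|y| = 8e^x + C

General solution: y = Ce^(8e^x)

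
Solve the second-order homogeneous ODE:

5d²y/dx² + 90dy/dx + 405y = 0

Characteristic equation: 5r² + 90r + 405 = 0
Divide by 5: r² + 18r + 81 = 0
Factored: (r + 9)² = 0
Repeated root: r = -9
General solution: y = (C₁ + C₂x)e^(-9x)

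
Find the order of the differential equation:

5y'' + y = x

The order is 2 (highest derivative is of order 2).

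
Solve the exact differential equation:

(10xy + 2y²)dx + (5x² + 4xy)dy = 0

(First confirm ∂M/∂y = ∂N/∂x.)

Verify exactness: ∂M/∂y = ∂N/∂x ✓
Find F(x,y) such that ∂F/∂x = M, ∂F/∂y = N
Solution: 5x²y + 2xy² = C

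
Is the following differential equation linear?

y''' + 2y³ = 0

No. Nonlinear (y³ term)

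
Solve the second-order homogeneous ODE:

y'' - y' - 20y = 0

Characteristic equation: r² - r - 20 = 0
Roots: r = 5, -4 (distinct real)
General solution: y = C₁e^(5x) + C₂e^(-4x)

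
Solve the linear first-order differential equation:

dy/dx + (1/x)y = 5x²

Using integrating factor method:

General solution: y = (5/4)x^3 + C/x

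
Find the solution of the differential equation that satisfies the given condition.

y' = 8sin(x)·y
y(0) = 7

General solution: y = Ce^(-8cos(x))
Applying IC y(0) = 7:
Particular solution: y = 7e^(8(1-cos(x)))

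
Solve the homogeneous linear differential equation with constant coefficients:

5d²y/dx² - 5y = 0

Characteristic equation: 5r² - 5 = 0
Divide by 5: r² - 1 = 0
Roots: r = 1, -1 (distinct real)
General solution: y = C₁e^x + C₂e^(-x)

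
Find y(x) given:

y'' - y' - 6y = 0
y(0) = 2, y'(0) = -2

General solution: y = C₁e^(3x) + C₂e^(-2x)
Applying ICs: C₁ = 2/5, C₂ = 8/5
Particular solution: y = (2/5)e^(3x) + (8/5)e^(-2x)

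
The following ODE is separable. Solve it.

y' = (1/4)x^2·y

Separating variables and integrating:
ln|y| = x^3/12 + C

General solution: y = Ce^(x^3/12)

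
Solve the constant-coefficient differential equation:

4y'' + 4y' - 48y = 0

Characteristic equation: 4r² + 4r - 48 = 0
Divide by 4: r² + r - 12 = 0
Roots: r = 3, -4 (distinct real)
General solution: y = C₁e^(3x) + C₂e^(-4x)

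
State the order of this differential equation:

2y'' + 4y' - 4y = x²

The order is 2 (highest derivative is of order 2).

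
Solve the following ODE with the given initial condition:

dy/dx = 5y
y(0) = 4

General solution: y = Ce^(5x)
Applying IC y(0) = 4:
Particular solution: y = 4e^(5x)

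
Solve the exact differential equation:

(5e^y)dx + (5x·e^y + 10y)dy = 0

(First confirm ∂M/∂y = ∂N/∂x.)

Verify exactness: ∂M/∂y = ∂N/∂x ✓
Find F(x,y) such that ∂F/∂x = M, ∂F/∂y = N
Solution: 5x·e^y + 5y² = C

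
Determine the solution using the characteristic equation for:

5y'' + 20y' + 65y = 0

Characteristic equation: 5r² + 20r + 65 = 0
Divide by 5: r² + 4r + 13 = 0
Roots: r = -2 ± 3i (complex conjugates)
General solution: y = e^(-2x)(C₁cos(3x) + C₂sin(3x))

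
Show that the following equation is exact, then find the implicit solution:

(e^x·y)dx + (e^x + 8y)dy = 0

Verify exactness: ∂M/∂y = ∂N/∂x ✓
Find F(x,y) such that ∂F/∂x = M, ∂F/∂y = N
Solution: e^x·y + 4y² = C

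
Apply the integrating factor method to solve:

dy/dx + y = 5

Using integrating factor method:

General solution: y = 5 + Ce^(-x)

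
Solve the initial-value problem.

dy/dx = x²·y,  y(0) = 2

General solution: y = Ce^(x³/3)
Applying IC y(0) = 2:
Particular solution: y = 2e^(x³/3)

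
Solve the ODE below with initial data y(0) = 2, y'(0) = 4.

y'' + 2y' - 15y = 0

General solution: y = C₁e^(3x) + C₂e^(-5x)
Applying ICs: C₁ = 7/4, C₂ = 1/4
Particular solution: y = (7/4)e^(3x) + (1/4)e^(-5x)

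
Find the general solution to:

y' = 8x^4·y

Separating variables and integrating:
ln|y| = 8x^5/5 + C

General solution: y = Ce^(8x^5/5)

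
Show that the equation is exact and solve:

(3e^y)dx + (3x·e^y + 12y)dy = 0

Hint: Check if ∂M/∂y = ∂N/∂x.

Verify exactness: ∂M/∂y = ∂N/∂x ✓
Find F(x,y) such that ∂F/∂x = M, ∂F/∂y = N
Solution: 3x·e^y + 6y² = C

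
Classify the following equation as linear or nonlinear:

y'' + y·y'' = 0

Nonlinear (y·y'' term)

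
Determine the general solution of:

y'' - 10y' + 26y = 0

Characteristic equation: r² - 10r + 26 = 0
Roots: r = 5 ± i (complex conjugates)
General solution: y = e^(5x)(C₁cos(x) + C₂sin(x))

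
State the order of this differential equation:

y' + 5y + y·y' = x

The order is 1 (highest derivative is of order 1).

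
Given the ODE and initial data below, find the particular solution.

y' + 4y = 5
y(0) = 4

General solution: y = 5/4 + Ce^(-4x)
Applying y(0) = 4: C = 4 - 5/4 = 11/4
Particular solution: y = 5/4 + (11/4)e^(-4x)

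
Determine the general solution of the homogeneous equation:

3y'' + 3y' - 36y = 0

Characteristic equation: 3r² + 3r - 36 = 0
Divide by 3: r² + r - 12 = 0
Roots: r = 3, -4 (distinct real)
General solution: y = C₁e^(3x) + C₂e^(-4x)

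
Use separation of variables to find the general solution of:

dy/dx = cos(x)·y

Separating variables and integrating:
ln|y| = sin(x) + C

General solution: y = Ce^(sin(x))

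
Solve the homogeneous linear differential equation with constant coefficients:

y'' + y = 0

Characteristic equation: r² + 1 = 0
Roots: r = ±i (complex conjugates)
General solution: y = C₁cos(x) + C₂sin(x)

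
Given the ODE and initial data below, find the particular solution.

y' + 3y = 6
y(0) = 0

General solution: y = 2 + Ce^(-3x)
Applying y(0) = 0: C = 0 - 2 = -2
Particular solution: y = 2 - 2e^(-3x)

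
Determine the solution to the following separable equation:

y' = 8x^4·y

Separating variables and integrating:
ln|y| = 8x^5/5 + C

General solution: y = Ce^(8x^5/5)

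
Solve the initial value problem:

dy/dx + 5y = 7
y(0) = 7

General solution: y = 7/5 + Ce^(-5x)
Applying y(0) = 7: C = 7 - 7/5 = 28/5
Particular solution: y = 7/5 + (28/5)e^(-5x)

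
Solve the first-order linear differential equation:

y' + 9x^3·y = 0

Using integrating factor method:

General solution: y = Ce^(-9x^4/4)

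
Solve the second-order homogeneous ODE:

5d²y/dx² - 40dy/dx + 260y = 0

Characteristic equation: 5r² - 40r + 260 = 0
Divide by 5: r² - 8r + 52 = 0
Roots: r = 4 ± 6i (complex conjugates)
General solution: y = e^(4x)(C₁cos(6x) + C₂sin(6x))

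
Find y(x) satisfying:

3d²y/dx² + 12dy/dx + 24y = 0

Characteristic equation: 3r² + 12r + 24 = 0
Divide by 3: r² + 4r + 8 = 0
Roots: r = -2 ± 2i (complex conjugates)
General solution: y = e^(-2x)(C₁cos(2x) + C₂sin(2x))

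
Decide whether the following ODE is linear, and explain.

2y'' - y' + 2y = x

Linear (y and its derivatives appear to the first power only, no products of y terms)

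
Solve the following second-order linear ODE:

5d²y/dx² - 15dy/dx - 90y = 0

Characteristic equation: 5r² - 15r - 90 = 0
Divide by 5: r² - 3r - 18 = 0
Roots: r = 6, -3 (distinct real)
General solution: y = C₁e^(6x) + C₂e^(-3x)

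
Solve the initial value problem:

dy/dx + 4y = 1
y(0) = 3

General solution: y = 1/4 + Ce^(-4x)
Applying y(0) = 3: C = 3 - 1/4 = 11/4
Particular solution: y = 1/4 + (11/4)e^(-4x)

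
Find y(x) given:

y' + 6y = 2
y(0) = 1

General solution: y = 1/3 + Ce^(-6x)
Applying y(0) = 1: C = 1 - 1/3 = 2/3
Particular solution: y = 1/3 + (2/3)e^(-6x)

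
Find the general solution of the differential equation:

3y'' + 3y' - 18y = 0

Characteristic equation: 3r² + 3r - 18 = 0
Divide by 3: r² + r - 6 = 0
Roots: r = 2, -3 (distinct real)
General solution: y = C₁e^(2x) + C₂e^(-3x)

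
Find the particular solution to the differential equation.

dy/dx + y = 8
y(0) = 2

General solution: y = 8 + Ce^(-x)
Applying y(0) = 2: C = 2 - 8 = -6
Particular solution: y = 8 - 6e^(-x)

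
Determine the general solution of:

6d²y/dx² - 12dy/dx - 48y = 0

Characteristic equation: 6r² - 12r - 48 = 0
Divide by 6: r² - 2r - 8 = 0
Roots: r = 4, -2 (distinct real)
General solution: y = C₁e^(4x) + C₂e^(-2x)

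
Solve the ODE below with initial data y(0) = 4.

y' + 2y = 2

General solution: y = 1 + Ce^(-2x)
Applying y(0) = 4: C = 4 - 1 = 3
Particular solution: y = 1 + 3e^(-2x)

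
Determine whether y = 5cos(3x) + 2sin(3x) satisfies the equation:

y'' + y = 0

Verification:
y'' = -45cos(3x) - 18sin(3x)
y'' + y ≠ 0 (frequency mismatch: got 9 instead of 1)

No, it is not a solution.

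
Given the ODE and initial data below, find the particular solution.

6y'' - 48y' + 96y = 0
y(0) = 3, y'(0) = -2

General solution: y = (C₁ + C₂x)e^(4x)
Repeated root r = 4
Applying ICs: C₁ = 3, C₂ = -14
Particular solution: y = (3 - 14x)e^(4x)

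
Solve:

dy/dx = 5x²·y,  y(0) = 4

General solution: y = Ce^(5x³/3)
Applying IC y(0) = 4:
Particular solution: y = 4e^(5x³/3)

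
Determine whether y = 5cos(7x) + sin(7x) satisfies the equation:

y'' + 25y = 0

Verification:
y'' = -245cos(7x) - 49sin(7x)
y'' + 25y ≠ 0 (frequency mismatch: got 49 instead of 25)

No, it is not a solution.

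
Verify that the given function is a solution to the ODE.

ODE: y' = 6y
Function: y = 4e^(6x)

Verification:
y = 4e^(6x)
y' = 24e^(6x)
6y = 24e^(6x)
y' = 6y ✓

Yes, it is a solution.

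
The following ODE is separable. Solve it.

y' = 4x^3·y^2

Separating variables and integrating:
-1/y = x^4 + C

General solution: y^-1 = -x^4 + C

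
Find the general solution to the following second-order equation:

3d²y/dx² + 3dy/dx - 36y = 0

Characteristic equation: 3r² + 3r - 36 = 0
Divide by 3: r² + r - 12 = 0
Roots: r = 3, -4 (distinct real)
General solution: y = C₁e^(3x) + C₂e^(-4x)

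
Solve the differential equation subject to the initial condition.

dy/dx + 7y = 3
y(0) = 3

General solution: y = 3/7 + Ce^(-7x)
Applying y(0) = 3: C = 3 - 3/7 = 18/7
Particular solution: y = 3/7 + (18/7)e^(-7x)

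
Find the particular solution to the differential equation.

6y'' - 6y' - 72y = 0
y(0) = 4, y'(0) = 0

General solution: y = C₁e^(4x) + C₂e^(-3x)
Applying ICs: C₁ = 12/7, C₂ = 16/7
Particular solution: y = (12/7)e^(4x) + (16/7)e^(-3x)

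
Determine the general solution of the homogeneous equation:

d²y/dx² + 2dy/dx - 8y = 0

Characteristic equation: r² + 2r - 8 = 0
Roots: r = 2, -4 (distinct real)
General solution: y = C₁e^(2x) + C₂e^(-4x)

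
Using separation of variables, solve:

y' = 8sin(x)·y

Separating variables and integrating:
ln|y| = -8cos(x) + C

General solution: y = Ce^(-8cos(x))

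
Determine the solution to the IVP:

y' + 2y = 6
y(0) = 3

General solution: y = 3 + Ce^(-2x)
Applying y(0) = 3: C = 3 - 3 = 0
Particular solution: y = 3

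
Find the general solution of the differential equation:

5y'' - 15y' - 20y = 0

Characteristic equation: 5r² - 15r - 20 = 0
Divide by 5: r² - 3r - 4 = 0
Roots: r = 4, -1 (distinct real)
General solution: y = C₁e^(4x) + C₂e^(-x)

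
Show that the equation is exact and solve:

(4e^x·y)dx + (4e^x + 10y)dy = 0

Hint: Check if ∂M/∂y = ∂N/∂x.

Verify exactness: ∂M/∂y = ∂N/∂x ✓
Find F(x,y) such that ∂F/∂x = M, ∂F/∂y = N
Solution: 4e^x·y + 5y² = C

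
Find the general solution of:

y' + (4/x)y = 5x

Using integrating factor method:

General solution: y = (5/6)x^2 + Cx^(-4)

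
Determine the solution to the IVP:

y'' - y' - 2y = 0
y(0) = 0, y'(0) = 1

General solution: y = C₁e^(2x) + C₂e^(-x)
Applying ICs: C₁ = 1/3, C₂ = -1/3
Particular solution: y = (1/3)e^(2x) - (1/3)e^(-x)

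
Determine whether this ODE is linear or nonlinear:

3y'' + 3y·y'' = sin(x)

Nonlinear (y·y'' term)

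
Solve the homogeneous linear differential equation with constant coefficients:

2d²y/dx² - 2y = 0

Characteristic equation: 2r² - 2 = 0
Divide by 2: r² - 1 = 0
Roots: r = 1, -1 (distinct real)
General solution: y = C₁e^x + C₂e^(-x)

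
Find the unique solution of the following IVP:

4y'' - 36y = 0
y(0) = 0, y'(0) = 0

General solution: y = C₁e^(3x) + C₂e^(-3x)
Applying ICs: C₁ = 0, C₂ = 0
Particular solution: y = 0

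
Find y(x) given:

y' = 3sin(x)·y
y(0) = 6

General solution: y = Ce^(-3cos(x))
Applying IC y(0) = 6:
Particular solution: y = 6e^(3(1-cos(x)))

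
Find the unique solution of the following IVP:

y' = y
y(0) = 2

General solution: y = Ce^x
Applying IC y(0) = 2:
Particular solution: y = 2e^x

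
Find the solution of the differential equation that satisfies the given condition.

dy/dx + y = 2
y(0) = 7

General solution: y = 2 + Ce^(-x)
Applying y(0) = 7: C = 7 - 2 = 5
Particular solution: y = 2 + 5e^(-x)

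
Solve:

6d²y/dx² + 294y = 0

Characteristic equation: 6r² + 294 = 0
Divide by 6: r² + 49 = 0
Roots: r = ±7i (complex conjugates)
General solution: y = C₁cos(7x) + C₂sin(7x)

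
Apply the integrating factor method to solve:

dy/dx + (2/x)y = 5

Using integrating factor method:

General solution: y = (5/3)x + Cx^(-2)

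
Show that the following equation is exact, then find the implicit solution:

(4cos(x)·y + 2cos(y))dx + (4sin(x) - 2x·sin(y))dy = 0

Verify exactness: ∂M/∂y = ∂N/∂x ✓
Find F(x,y) such that ∂F/∂x = M, ∂F/∂y = N
Solution: 4sin(x)·y + 2x·cos(y) = C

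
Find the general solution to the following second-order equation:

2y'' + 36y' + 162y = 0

Characteristic equation: 2r² + 36r + 162 = 0
Divide by 2: r² + 18r + 81 = 0
Factored: (r + 9)² = 0
Repeated root: r = -9
General solution: y = (C₁ + C₂x)e^(-9x)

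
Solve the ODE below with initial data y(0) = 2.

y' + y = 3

General solution: y = 3 + Ce^(-x)
Applying y(0) = 2: C = 2 - 3 = -1
Particular solution: y = 3 - e^(-x)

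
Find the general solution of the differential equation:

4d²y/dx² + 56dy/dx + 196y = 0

Characteristic equation: 4r² + 56r + 196 = 0
Divide by 4: r² + 14r + 49 = 0
Factored: (r + 7)² = 0
Repeated root: r = -7
General solution: y = (C₁ + C₂x)e^(-7x)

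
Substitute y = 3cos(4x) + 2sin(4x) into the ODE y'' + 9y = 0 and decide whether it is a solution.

Verification:
y'' = -48cos(4x) - 32sin(4x)
y'' + 9y ≠ 0 (frequency mismatch: got 16 instead of 9)

No, it is not a solution.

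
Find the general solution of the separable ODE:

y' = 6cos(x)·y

Separating variables and integrating:
ln|y| = 6sin(x) + C

General solution: y = Ce^(6sin(x))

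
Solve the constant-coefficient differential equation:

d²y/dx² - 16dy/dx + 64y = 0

Characteristic equation: r² - 16r + 64 = 0
Factored: (r - 8)² = 0
Repeated root: r = 8
General solution: y = (C₁ + C₂x)e^(8x)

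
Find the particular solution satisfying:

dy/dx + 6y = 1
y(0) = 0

General solution: y = 1/6 + Ce^(-6x)
Applying y(0) = 0: C = 0 - 1/6 = -1/6
Particular solution: y = 1/6 - (1/6)e^(-6x)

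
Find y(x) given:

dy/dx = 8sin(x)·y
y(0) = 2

General solution: y = Ce^(-8cos(x))
Applying IC y(0) = 2:
Particular solution: y = 2e^(8(1-cos(x)))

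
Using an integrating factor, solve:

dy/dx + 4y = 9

Using integrating factor method:

General solution: y = 9/4 + Ce^(-4x)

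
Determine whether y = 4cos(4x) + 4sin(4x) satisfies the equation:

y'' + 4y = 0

Verification:
y'' = -64cos(4x) - 64sin(4x)
y'' + 4y ≠ 0 (frequency mismatch: got 16 instead of 4)

No, it is not a solution.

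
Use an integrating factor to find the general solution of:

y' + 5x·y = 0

Using integrating factor method:

General solution: y = Ce^(-5x^2/2)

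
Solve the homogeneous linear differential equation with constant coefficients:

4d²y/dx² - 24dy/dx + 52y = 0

Characteristic equation: 4r² - 24r + 52 = 0
Divide by 4: r² - 6r + 13 = 0
Roots: r = 3 ± 2i (complex conjugates)
General solution: y = e^(3x)(C₁cos(2x) + C₂sin(2x))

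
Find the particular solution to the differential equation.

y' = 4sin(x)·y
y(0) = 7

General solution: y = Ce^(-4cos(x))
Applying IC y(0) = 7:
Particular solution: y = 7e^(4(1-cos(x)))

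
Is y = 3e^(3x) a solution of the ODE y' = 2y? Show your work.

Verification:
y = 3e^(3x)
y' = 9e^(3x)
But 2y = 6e^(3x)
y' ≠ 2y — the derivative does not match

No, it is not a solution.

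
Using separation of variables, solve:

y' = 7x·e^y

Separating variables and integrating:
-e^(-y) = 7x²/2 + C

General solution: y = -ln(C - 7x²/2)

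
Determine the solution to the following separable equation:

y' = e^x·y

Separating variables and integrating:
ln|y| = e^x + C

General solution: y = Ce^(e^x)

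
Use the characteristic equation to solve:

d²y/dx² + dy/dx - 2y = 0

Characteristic equation: r² + r - 2 = 0
Roots: r = 1, -2 (distinct real)
General solution: y = C₁e^x + C₂e^(-2x)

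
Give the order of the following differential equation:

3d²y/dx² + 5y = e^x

The order is 2 (highest derivative is of order 2).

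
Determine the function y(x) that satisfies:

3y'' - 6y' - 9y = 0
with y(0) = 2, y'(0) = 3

General solution: y = C₁e^(3x) + C₂e^(-x)
Applying ICs: C₁ = 5/4, C₂ = 3/4
Particular solution: y = (5/4)e^(3x) + (3/4)e^(-x)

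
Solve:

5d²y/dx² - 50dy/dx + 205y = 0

Characteristic equation: 5r² - 50r + 205 = 0
Divide by 5: r² - 10r + 41 = 0
Roots: r = 5 ± 4i (complex conjugates)
General solution: y = e^(5x)(C₁cos(4x) + C₂sin(4x))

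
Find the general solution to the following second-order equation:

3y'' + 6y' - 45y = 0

Characteristic equation: 3r² + 6r - 45 = 0
Divide by 3: r² + 2r - 15 = 0
Roots: r = 3, -5 (distinct real)
General solution: y = C₁e^(3x) + C₂e^(-5x)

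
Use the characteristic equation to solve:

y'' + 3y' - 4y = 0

Characteristic equation: r² + 3r - 4 = 0
Roots: r = 1, -4 (distinct real)
General solution: y = C₁e^x + C₂e^(-4x)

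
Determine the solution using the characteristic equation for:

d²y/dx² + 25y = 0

Characteristic equation: r² + 25 = 0
Roots: r = ±5i (complex conjugates)
General solution: y = C₁cos(5x) + C₂sin(5x)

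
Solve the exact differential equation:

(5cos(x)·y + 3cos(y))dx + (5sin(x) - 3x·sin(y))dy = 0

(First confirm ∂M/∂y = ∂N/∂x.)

Verify exactness: ∂M/∂y = ∂N/∂x ✓
Find F(x,y) such that ∂F/∂x = M, ∂F/∂y = N
Solution: 5sin(x)·y + 3x·cos(y) = C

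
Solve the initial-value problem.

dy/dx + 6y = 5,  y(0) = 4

General solution: y = 5/6 + Ce^(-6x)
Applying y(0) = 4: C = 4 - 5/6 = 19/6
Particular solution: y = 5/6 + (19/6)e^(-6x)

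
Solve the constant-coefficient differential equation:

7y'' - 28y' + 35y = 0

Characteristic equation: 7r² - 28r + 35 = 0
Divide by 7: r² - 4r + 5 = 0
Roots: r = 2 ± i (complex conjugates)
General solution: y = e^(2x)(C₁cos(x) + C₂sin(x))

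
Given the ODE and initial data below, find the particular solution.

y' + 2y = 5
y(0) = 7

General solution: y = 5/2 + Ce^(-2x)
Applying y(0) = 7: C = 7 - 5/2 = 9/2
Particular solution: y = 5/2 + (9/2)e^(-2x)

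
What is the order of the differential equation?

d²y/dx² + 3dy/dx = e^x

The order is 2 (highest derivative is of order 2).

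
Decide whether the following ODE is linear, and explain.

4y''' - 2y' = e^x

Linear (y and its derivatives appear to the first power only, no products of y terms)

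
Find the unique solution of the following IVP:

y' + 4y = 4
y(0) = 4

General solution: y = 1 + Ce^(-4x)
Applying y(0) = 4: C = 4 - 1 = 3
Particular solution: y = 1 + 3e^(-4x)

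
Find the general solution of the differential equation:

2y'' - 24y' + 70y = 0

Characteristic equation: 2r² - 24r + 70 = 0
Divide by 2: r² - 12r + 35 = 0
Roots: r = 7, 5 (distinct real)
General solution: y = C₁e^(7x) + C₂e^(5x)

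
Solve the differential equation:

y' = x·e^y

Separating variables and integrating:
-e^(-y) = x²/2 + C

General solution: y = -ln(C - x²/2)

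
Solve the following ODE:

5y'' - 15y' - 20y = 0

Characteristic equation: 5r² - 15r - 20 = 0
Divide by 5: r² - 3r - 4 = 0
Roots: r = 4, -1 (distinct real)
General solution: y = C₁e^(4x) + C₂e^(-x)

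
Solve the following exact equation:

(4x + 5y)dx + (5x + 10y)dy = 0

Verify exactness: ∂M/∂y = ∂N/∂x ✓
Find F(x,y) such that ∂F/∂x = M, ∂F/∂y = N
Solution: 2x² + 5xy + 5y² = C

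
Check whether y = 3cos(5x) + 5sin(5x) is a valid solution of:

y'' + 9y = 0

Verification:
y'' = -75cos(5x) - 125sin(5x)
y'' + 9y ≠ 0 (frequency mismatch: got 25 instead of 9)

No, it is not a solution.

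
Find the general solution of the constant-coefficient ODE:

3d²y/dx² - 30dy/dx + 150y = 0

Characteristic equation: 3r² - 30r + 150 = 0
Divide by 3: r² - 10r + 50 = 0
Roots: r = 5 ± 5i (complex conjugates)
General solution: y = e^(5x)(C₁cos(5x) + C₂sin(5x))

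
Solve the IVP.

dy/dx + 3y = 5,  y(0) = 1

General solution: y = 5/3 + Ce^(-3x)
Applying y(0) = 1: C = 1 - 5/3 = -2/3
Particular solution: y = 5/3 - (2/3)e^(-3x)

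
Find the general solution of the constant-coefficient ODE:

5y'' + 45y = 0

Characteristic equation: 5r² + 45 = 0
Divide by 5: r² + 9 = 0
Roots: r = ±3i (complex conjugates)
General solution: y = C₁cos(3x) + C₂sin(3x)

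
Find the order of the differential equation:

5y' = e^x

The order is 1 (highest derivative is of order 1).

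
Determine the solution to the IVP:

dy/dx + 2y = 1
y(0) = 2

General solution: y = 1/2 + Ce^(-2x)
Applying y(0) = 2: C = 2 - 1/2 = 3/2
Particular solution: y = 1/2 + (3/2)e^(-2x)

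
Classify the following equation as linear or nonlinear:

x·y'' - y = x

Linear (y and its derivatives appear to the first power only, no products of y terms)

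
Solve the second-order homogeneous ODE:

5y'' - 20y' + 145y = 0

Characteristic equation: 5r² - 20r + 145 = 0
Divide by 5: r² - 4r + 29 = 0
Roots: r = 2 ± 5i (complex conjugates)
General solution: y = e^(2x)(C₁cos(5x) + C₂sin(5x))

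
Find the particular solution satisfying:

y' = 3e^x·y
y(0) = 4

General solution: y = Ce^(3e^x)
Applying IC y(0) = 4:
Particular solution: y = 4e^(3(e^x - 1))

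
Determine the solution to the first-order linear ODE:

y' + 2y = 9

Using integrating factor method:

General solution: y = 9/2 + Ce^(-2x)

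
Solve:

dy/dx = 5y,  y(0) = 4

General solution: y = Ce^(5x)
Applying IC y(0) = 4:
Particular solution: y = 4e^(5x)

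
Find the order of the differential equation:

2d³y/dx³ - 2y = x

The order is 3 (highest derivative is of order 3).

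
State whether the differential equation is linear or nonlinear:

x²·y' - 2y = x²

Linear (y and its derivatives appear to the first power only, no products of y terms)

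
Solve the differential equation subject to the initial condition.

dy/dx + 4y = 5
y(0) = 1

General solution: y = 5/4 + Ce^(-4x)
Applying y(0) = 1: C = 1 - 5/4 = -1/4
Particular solution: y = 5/4 - (1/4)e^(-4x)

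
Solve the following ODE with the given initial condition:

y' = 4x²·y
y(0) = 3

General solution: y = Ce^(4x³/3)
Applying IC y(0) = 3:
Particular solution: y = 3e^(4x³/3)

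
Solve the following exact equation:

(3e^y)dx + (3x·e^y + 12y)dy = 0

Verify exactness: ∂M/∂y = ∂N/∂x ✓
Find F(x,y) such that ∂F/∂x = M, ∂F/∂y = N
Solution: 3x·e^y + 6y² = C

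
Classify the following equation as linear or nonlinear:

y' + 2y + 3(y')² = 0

Nonlinear ((y')² term)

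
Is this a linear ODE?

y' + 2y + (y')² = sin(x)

No. Nonlinear ((y')² term)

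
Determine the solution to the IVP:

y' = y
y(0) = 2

General solution: y = Ce^x
Applying IC y(0) = 2:
Particular solution: y = 2e^x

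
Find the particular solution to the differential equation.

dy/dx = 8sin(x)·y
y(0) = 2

General solution: y = Ce^(-8cos(x))
Applying IC y(0) = 2:
Particular solution: y = 2e^(8(1-cos(x)))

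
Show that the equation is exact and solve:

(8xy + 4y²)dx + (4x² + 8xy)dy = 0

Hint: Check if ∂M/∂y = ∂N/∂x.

Verify exactness: ∂M/∂y = ∂N/∂x ✓
Find F(x,y) such that ∂F/∂x = M, ∂F/∂y = N
Solution: 4x²y + 4xy² = C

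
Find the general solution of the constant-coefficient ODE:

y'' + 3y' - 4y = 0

Characteristic equation: r² + 3r - 4 = 0
Roots: r = 1, -4 (distinct real)
General solution: y = C₁e^x + C₂e^(-4x)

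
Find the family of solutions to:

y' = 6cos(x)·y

Separating variables and integrating:
ln|y| = 6sin(x) + C

General solution: y = Ce^(6sin(x))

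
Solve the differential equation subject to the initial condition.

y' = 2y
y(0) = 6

General solution: y = Ce^(2x)
Applying IC y(0) = 6:
Particular solution: y = 6e^(2x)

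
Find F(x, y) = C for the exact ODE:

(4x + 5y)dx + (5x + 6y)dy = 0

Verify exactness: ∂M/∂y = ∂N/∂x ✓
Find F(x,y) such that ∂F/∂x = M, ∂F/∂y = N
Solution: 2x² + 5xy + 3y² = C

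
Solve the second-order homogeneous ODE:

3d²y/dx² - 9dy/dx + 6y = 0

Characteristic equation: 3r² - 9r + 6 = 0
Divide by 3: r² - 3r + 2 = 0
Roots: r = 2, 1 (distinct real)
General solution: y = C₁e^(2x) + C₂e^x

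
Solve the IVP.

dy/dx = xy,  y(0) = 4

General solution: y = Ce^(x²/2)
Applying IC y(0) = 4:
Particular solution: y = 4e^(x²/2)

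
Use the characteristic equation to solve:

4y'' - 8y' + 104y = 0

Characteristic equation: 4r² - 8r + 104 = 0
Divide by 4: r² - 2r + 26 = 0
Roots: r = 1 ± 5i (complex conjugates)
General solution: y = e^x(C₁cos(5x) + C₂sin(5x))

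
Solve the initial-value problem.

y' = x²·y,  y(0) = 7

General solution: y = Ce^(x³/3)
Applying IC y(0) = 7:
Particular solution: y = 7e^(x³/3)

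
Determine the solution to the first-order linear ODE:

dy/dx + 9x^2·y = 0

Using integrating factor method:

General solution: y = Ce^(-3x^3)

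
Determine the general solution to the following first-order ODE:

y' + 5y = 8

Using integrating factor method:

General solution: y = 8/5 + Ce^(-5x)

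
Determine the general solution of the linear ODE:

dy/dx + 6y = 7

Using integrating factor method:

General solution: y = 7/6 + Ce^(-6x)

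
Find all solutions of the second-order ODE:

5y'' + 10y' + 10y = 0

Characteristic equation: 5r² + 10r + 10 = 0
Divide by 5: r² + 2r + 2 = 0
Roots: r = -1 ± i (complex conjugates)
General solution: y = e^(-x)(C₁cos(x) + C₂sin(x))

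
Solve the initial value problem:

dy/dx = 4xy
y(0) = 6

General solution: y = Ce^(2x²)
Applying IC y(0) = 6:
Particular solution: y = 6e^(2x²)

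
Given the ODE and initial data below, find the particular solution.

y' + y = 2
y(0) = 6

General solution: y = 2 + Ce^(-x)
Applying y(0) = 6: C = 6 - 2 = 4
Particular solution: y = 2 + 4e^(-x)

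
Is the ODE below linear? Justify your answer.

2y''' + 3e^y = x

No. Nonlinear (e^y is nonlinear in y)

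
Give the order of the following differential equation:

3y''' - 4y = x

The order is 3 (highest derivative is of order 3).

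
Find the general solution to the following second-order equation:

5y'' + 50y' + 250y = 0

Characteristic equation: 5r² + 50r + 250 = 0
Divide by 5: r² + 10r + 50 = 0
Roots: r = -5 ± 5i (complex conjugates)
General solution: y = e^(-5x)(C₁cos(5x) + C₂sin(5x))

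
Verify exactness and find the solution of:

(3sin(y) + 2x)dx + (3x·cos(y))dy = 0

Verify exactness: ∂M/∂y = ∂N/∂x ✓
Find F(x,y) such that ∂F/∂x = M, ∂F/∂y = N
Solution: 3x·sin(y) + x² = C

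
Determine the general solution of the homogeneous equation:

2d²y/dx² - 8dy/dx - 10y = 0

Characteristic equation: 2r² - 8r - 10 = 0
Divide by 2: r² - 4r - 5 = 0
Roots: r = 5, -1 (distinct real)
General solution: y = C₁e^(5x) + C₂e^(-x)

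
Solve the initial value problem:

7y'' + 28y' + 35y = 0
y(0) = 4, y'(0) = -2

General solution: y = e^(-2x)(C₁cos(x) + C₂sin(x))
Complex roots r = -2 ± i
Applying ICs: C₁ = 4, C₂ = 6
Particular solution: y = e^(-2x)(4cos(x) + 6sin(x))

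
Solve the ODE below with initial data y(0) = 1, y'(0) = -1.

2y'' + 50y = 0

General solution: y = C₁cos(5x) + C₂sin(5x)
Complex roots r = ±5i
Applying ICs: C₁ = 1, C₂ = -1/5
Particular solution: y = cos(5x) - (1/5)sin(5x)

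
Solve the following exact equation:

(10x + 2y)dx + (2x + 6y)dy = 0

Verify exactness: ∂M/∂y = ∂N/∂x ✓
Find F(x,y) such that ∂F/∂x = M, ∂F/∂y = N
Solution: 5x² + 2xy + 3y² = C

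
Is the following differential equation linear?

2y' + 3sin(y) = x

No. Nonlinear (sin(y) is nonlinear in y)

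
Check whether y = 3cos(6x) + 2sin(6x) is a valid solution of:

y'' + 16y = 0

Verification:
y'' = -108cos(6x) - 72sin(6x)
y'' + 16y ≠ 0 (frequency mismatch: got 36 instead of 16)

No, it is not a solution.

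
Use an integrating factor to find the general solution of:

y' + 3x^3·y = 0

Using integrating factor method:

General solution: y = Ce^(-3x^4/4)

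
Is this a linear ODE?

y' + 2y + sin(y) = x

No. Nonlinear (sin(y) is nonlinear in y)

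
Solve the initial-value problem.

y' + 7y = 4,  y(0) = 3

General solution: y = 4/7 + Ce^(-7x)
Applying y(0) = 3: C = 3 - 4/7 = 17/7
Particular solution: y = 4/7 + (17/7)e^(-7x)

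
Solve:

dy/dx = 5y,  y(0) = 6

General solution: y = Ce^(5x)
Applying IC y(0) = 6:
Particular solution: y = 6e^(5x)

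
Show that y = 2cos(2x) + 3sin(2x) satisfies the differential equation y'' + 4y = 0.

Verification:
y'' = -8cos(2x) - 12sin(2x)
y'' + 4y = 0 ✓

Yes, it is a solution.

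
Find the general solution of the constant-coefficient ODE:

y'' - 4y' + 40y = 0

Characteristic equation: r² - 4r + 40 = 0
Roots: r = 2 ± 6i (complex conjugates)
General solution: y = e^(2x)(C₁cos(6x) + C₂sin(6x))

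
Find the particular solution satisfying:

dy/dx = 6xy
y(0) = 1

General solution: y = Ce^(3x²)
Applying IC y(0) = 1:
Particular solution: y = e^(3x²)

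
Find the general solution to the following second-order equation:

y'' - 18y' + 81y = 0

Characteristic equation: r² - 18r + 81 = 0
Factored: (r - 9)² = 0
Repeated root: r = 9
General solution: y = (C₁ + C₂x)e^(9x)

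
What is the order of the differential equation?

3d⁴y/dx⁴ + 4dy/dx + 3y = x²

The order is 4 (highest derivative is of order 4).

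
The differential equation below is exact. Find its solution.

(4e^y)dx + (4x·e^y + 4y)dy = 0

Verify exactness: ∂M/∂y = ∂N/∂x ✓
Find F(x,y) such that ∂F/∂x = M, ∂F/∂y = N
Solution: 4x·e^y + 2y² = C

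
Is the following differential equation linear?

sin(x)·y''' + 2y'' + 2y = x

Yes. Linear (y and its derivatives appear to the first power only, no products of y terms)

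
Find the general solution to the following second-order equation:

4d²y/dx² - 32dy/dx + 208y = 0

Characteristic equation: 4r² - 32r + 208 = 0
Divide by 4: r² - 8r + 52 = 0
Roots: r = 4 ± 6i (complex conjugates)
General solution: y = e^(4x)(C₁cos(6x) + C₂sin(6x))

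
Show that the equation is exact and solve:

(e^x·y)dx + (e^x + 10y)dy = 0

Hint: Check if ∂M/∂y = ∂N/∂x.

Verify exactness: ∂M/∂y = ∂N/∂x ✓
Find F(x,y) such that ∂F/∂x = M, ∂F/∂y = N
Solution: e^x·y + 5y² = C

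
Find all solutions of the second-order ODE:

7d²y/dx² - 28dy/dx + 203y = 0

Characteristic equation: 7r² - 28r + 203 = 0
Divide by 7: r² - 4r + 29 = 0
Roots: r = 2 ± 5i (complex conjugates)
General solution: y = e^(2x)(C₁cos(5x) + C₂sin(5x))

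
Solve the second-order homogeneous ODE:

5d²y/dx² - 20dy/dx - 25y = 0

Characteristic equation: 5r² - 20r - 25 = 0
Divide by 5: r² - 4r - 5 = 0
Roots: r = 5, -1 (distinct real)
General solution: y = C₁e^(5x) + C₂e^(-x)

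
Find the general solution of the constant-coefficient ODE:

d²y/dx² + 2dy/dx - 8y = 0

Characteristic equation: r² + 2r - 8 = 0
Roots: r = 2, -4 (distinct real)
General solution: y = C₁e^(2x) + C₂e^(-4x)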